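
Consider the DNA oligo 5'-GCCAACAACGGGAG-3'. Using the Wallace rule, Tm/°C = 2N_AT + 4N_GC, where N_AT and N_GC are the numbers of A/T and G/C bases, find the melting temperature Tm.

46°C

Scanning the sequence gives C=4, G=5, A=5, T=0.
A+T = 5, G+C = 9
Tm = 2×5 + 4×9 = 46°C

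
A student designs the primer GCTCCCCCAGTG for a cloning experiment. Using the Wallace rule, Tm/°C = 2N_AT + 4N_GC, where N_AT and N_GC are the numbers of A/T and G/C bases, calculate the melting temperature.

42°C

Scanning the sequence gives T=2, C=6, G=3, A=1.
AT pairs contribute 3, GC pairs contribute 9.
Tm = 2×3 + 4×9 = 42°C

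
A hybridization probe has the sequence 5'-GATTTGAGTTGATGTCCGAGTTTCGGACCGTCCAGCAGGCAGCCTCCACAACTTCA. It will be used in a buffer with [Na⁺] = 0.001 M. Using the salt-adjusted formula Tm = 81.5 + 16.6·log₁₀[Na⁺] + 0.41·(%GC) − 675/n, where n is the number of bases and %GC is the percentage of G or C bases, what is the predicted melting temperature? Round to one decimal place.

Length n = 56. G=14, T=14, A=12, C=16
G+C = 30, so %GC = 30/56 × 100 = 53.571%
Salt term: 16.6 × (-3) = -49.8
GC term: 0.41 × 53.571 = 21.964; length term: −675/56 = −12.054
Tm = 81.5 + (-49.8) + 21.964 − 12.054 = 41.61 → 41.6°C

41.6°C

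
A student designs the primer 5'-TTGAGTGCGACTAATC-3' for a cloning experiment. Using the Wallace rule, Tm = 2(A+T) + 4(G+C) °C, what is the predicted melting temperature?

46°C

Base counts: T=5, A=4, C=3, G=4
A+T = 9, G+C = 7
Tm = 2×9 + 4×7 = 46°C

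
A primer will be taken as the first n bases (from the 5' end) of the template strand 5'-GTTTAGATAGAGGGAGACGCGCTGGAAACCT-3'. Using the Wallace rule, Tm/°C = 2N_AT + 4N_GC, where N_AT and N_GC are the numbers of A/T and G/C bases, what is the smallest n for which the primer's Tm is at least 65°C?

First 21 bases: GTTTAGATAGAGGGAGACGCG → Tm = 64°C (< 65°C)
First 22 bases: GTTTAGATAGAGGGAGACGCGC → Tm = 68°C (≥ 65°C)
Since every base adds ≥2°C, Tm only increases with n, so the threshold is first crossed at n = 22.

n = 22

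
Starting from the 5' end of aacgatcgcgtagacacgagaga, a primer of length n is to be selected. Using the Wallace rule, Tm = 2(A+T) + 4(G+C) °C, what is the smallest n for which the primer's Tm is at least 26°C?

n = 9

First 8 bases: AACGATCG → Tm = 24°C (< 26°C)
First 9 bases: AACGATCGC → Tm = 28°C (≥ 26°C)
Each additional base adds 2°C (A/T) or 4°C (G/C), so Tm is non-decreasing in n; n = 9 is the first length to reach 26°C.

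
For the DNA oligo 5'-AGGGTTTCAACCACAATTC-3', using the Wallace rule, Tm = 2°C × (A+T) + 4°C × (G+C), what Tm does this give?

Scanning the sequence gives T=5, A=6, C=5, G=3.
A+T = 11, G+C = 8
Tm = 2×11 + 4×8 = 54°C

54°C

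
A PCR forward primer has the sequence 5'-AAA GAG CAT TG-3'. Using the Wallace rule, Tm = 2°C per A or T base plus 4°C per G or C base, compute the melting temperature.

Counting bases: C=1, T=2, G=3, A=5
A+T = 7, G+C = 4
Tm = 2(7) + 4(4) = 14 + 16 = 30°C

30°C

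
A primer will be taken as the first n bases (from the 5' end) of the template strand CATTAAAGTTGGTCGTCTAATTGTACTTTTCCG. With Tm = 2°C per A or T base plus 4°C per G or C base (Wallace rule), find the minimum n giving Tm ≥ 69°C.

First 25 bases: CATTAAAGTTGGTCGTCTAATTGTA → Tm = 66°C (< 69°C)
First 26 bases: CATTAAAGTTGGTCGTCTAATTGTAC → Tm = 70°C (≥ 69°C)
Each additional base adds 2°C (A/T) or 4°C (G/C), so Tm is non-decreasing in n; n = 26 is the first length to reach 69°C.

n = 26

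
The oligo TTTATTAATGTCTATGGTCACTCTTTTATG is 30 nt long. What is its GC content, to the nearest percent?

Scanning the sequence gives T=16, C=4, A=6, G=4.
G+C = 4 + 4 = 8 out of 30 bases
%GC = 8/30 × 100 = 26.67% ≈ 27%

27%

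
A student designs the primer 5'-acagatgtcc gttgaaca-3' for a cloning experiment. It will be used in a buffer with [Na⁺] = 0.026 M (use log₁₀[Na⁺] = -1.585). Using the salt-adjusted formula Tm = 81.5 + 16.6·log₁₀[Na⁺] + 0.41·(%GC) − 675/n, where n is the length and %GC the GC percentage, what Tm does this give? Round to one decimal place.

35.9°C

Length n = 18. A=6, C=4, T=4, G=4
G+C = 8, so %GC = 8/18 × 100 = 44.444%
Salt term: 16.6 × (-1.585) = -26.311
GC term: 0.41 × 44.444 = 18.222; length term: −675/18 = −37.5
Tm = 81.5 + (-26.311) + 18.222 − 37.5 = 35.911 → 35.9°C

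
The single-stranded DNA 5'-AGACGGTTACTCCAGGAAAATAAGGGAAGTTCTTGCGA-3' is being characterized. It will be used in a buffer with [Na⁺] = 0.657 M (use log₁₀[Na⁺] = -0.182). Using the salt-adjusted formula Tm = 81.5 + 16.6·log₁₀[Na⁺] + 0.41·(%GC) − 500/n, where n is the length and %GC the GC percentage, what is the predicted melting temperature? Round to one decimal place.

Length n = 38. Base counts: C=6, G=11, T=8, A=13
G+C = 17, so %GC = 17/38 × 100 = 44.737%
Salt term: 16.6 × (-0.182) = -3.021
GC term: 0.41 × 44.737 = 18.342; length term: −500/38 = −13.158
Tm = 81.5 + (-3.021) + 18.342 − 13.158 = 83.663 → 83.7°C

83.7°C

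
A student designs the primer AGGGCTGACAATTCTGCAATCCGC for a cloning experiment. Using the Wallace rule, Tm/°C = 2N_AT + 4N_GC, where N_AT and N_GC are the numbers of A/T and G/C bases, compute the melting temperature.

Scanning the sequence gives T=5, A=6, C=7, G=6.
A+T = 11, G+C = 13
Tm = 4·13 + 2·11 = 52 + 22 = 74°C

74°C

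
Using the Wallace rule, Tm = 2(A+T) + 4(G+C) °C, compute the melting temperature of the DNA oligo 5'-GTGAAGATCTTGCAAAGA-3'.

50°C

C=2, G=5, A=7, T=4
A+T = 11, G+C = 7
Tm = 2(11) + 4(7) = 22 + 28 = 50°C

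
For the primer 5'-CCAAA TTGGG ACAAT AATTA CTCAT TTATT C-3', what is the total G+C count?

9

Scanning the sequence gives C=6, A=11, G=3, T=11.
G+C = 3 + 6 = 9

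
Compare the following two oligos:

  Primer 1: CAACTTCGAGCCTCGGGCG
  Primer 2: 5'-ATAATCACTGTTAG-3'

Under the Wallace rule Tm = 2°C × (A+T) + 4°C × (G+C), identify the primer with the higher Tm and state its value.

Primer 1: A+T=6, G+C=13 → Tm = 2(6)+4(13) = 64°C
Primer 2: A+T=10, G+C=4 → Tm = 2(10)+4(4) = 36°C
64°C vs 36°C → primer 1 is higher.

Primer 1, 64°C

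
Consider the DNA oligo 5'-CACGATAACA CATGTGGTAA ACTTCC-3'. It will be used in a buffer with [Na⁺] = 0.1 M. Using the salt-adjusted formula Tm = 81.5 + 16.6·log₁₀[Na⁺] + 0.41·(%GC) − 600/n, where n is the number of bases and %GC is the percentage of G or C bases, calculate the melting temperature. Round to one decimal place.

Length n = 26. Counting bases: A=9, C=7, T=6, G=4
G+C = 11, so %GC = 11/26 × 100 = 42.308%
Salt term: 16.6 × (-1) = -16.6
GC term: 0.41 × 42.308 = 17.346; length term: −600/26 = −23.077
Tm = 81.5 + (-16.6) + 17.346 − 23.077 = 59.169 → 59.2°C

59.2°C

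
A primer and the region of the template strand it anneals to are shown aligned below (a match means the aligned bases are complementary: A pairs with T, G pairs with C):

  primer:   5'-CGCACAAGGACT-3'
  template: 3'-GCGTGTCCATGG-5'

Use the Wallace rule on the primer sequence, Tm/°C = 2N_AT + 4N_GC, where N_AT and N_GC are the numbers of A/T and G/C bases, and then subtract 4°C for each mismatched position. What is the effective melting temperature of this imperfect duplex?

Primer base counts: A=4, T=1, G=3, C=4 → A+T=5, G+C=7
Perfect-match Tm = 2(5) + 4(7) = 10 + 28 = 38°C
Mismatches (positions where the bases are not complementary): 3 (at positions 7, 9, 12)
Effective Tm = 38 − 3×4 = 38 − 12 = 26°C

26°C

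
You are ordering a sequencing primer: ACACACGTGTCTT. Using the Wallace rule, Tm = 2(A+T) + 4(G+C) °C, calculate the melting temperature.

38°C

Counting bases: C=4, A=3, T=4, G=2
AT pairs contribute 7, GC pairs contribute 6.
Tm = 4·6 + 2·7 = 24 + 14 = 38°C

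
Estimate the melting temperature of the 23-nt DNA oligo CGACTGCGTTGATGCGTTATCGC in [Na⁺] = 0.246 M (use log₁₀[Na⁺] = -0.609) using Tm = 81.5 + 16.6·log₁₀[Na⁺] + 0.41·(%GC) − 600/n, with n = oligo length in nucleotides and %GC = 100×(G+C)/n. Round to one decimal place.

Length n = 23. Scanning the sequence gives C=6, A=3, G=7, T=7.
G+C = 13, so %GC = 13/23 × 100 = 56.522%
Salt term: 16.6 × (-0.609) = -10.109
GC term: 0.41 × 56.522 = 23.174; length term: −600/23 = −26.087
Tm = 81.5 + (-10.109) + 23.174 − 26.087 = 68.478 → 68.5°C

68.5°C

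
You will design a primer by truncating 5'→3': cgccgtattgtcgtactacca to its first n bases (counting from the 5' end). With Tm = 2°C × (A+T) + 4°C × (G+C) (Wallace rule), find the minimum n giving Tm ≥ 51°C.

n = 17

First 16 bases: CGCCGTATTGTCGTAC → Tm = 50°C (< 51°C)
First 17 bases: CGCCGTATTGTCGTACT → Tm = 52°C (≥ 51°C)
Each additional base adds 2°C (A/T) or 4°C (G/C), so Tm is non-decreasing in n; n = 17 is the first length to reach 51°C.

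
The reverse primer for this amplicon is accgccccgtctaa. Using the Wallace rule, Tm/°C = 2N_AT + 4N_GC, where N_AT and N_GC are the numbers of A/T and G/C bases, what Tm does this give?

46°C

T=2, G=2, C=7, A=3
So N_AT = 5 and N_GC = 9.
Tm = 4·9 + 2·5 = 36 + 10 = 46°C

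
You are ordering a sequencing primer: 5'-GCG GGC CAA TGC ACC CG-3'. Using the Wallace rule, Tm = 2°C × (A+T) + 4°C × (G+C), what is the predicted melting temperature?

Base counts: C=7, A=3, T=1, G=6
AT pairs contribute 4, GC pairs contribute 13.
Tm = 2×4 + 4×13 = 60°C

60°C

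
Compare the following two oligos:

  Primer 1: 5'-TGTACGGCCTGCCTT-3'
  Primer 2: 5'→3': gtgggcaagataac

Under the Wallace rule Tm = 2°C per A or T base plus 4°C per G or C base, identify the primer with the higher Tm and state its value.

Primer 1, 48°C

Primer 1: A+T=6, G+C=9 → Tm = 2(6)+4(9) = 48°C
Primer 2: A+T=7, G+C=7 → Tm = 2(7)+4(7) = 42°C
48°C vs 42°C → primer 1 is higher.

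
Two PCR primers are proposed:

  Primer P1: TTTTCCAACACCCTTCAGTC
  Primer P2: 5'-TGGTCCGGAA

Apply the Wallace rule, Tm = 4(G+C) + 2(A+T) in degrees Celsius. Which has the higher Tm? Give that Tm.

Primer P1: A+T=11, G+C=9 → Tm = 2(11)+4(9) = 58°C
Primer P2: A+T=4, G+C=6 → Tm = 2(4)+4(6) = 32°C
58°C vs 32°C → primer P1 is higher.

Primer P1, 58°C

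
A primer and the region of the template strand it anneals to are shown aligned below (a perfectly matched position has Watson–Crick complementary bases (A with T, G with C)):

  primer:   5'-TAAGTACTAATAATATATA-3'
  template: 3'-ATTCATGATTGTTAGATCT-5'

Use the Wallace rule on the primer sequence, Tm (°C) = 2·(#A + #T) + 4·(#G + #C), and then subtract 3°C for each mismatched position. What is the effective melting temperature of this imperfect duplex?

Primer base counts: A=10, T=7, G=1, C=1 → A+T=17, G+C=2
Perfect-match Tm = 2(17) + 4(2) = 34 + 8 = 42°C
Mismatches (positions where the bases are not complementary): 3 (at positions 11, 15, 18)
Effective Tm = 42 − 3×3 = 42 − 9 = 33°C

33°C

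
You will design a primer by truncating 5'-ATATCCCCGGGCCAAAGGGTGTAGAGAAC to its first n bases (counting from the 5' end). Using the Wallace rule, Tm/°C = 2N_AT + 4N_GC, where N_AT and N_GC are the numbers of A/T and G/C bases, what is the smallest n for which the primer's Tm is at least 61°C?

n = 19

First 18 bases: ATATCCCCGGGCCAAAGG → Tm = 58°C (< 61°C)
First 19 bases: ATATCCCCGGGCCAAAGGG → Tm = 62°C (≥ 61°C)
Since every base adds ≥2°C, Tm only increases with n, so the threshold is first crossed at n = 19.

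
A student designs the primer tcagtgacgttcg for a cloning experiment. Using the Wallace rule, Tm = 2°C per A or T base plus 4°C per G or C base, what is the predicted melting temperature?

Scanning the sequence gives C=3, T=4, G=4, A=2.
AT pairs contribute 6, GC pairs contribute 7.
Tm = 4·7 + 2·6 = 28 + 12 = 40°C

40°C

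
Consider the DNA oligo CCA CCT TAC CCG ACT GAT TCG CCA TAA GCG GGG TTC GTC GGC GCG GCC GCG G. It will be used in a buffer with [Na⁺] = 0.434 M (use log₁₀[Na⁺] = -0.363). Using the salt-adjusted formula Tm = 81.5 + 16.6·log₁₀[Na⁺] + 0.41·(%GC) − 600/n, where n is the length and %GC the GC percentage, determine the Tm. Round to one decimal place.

92.3°C

Length n = 52. C=19, A=7, T=9, G=17
G+C = 36, so %GC = 36/52 × 100 = 69.231%
Salt term: 16.6 × (-0.363) = -6.026
GC term: 0.41 × 69.231 = 28.385; length term: −600/52 = −11.538
Tm = 81.5 + (-6.026) + 28.385 − 11.538 = 92.321 → 92.3°C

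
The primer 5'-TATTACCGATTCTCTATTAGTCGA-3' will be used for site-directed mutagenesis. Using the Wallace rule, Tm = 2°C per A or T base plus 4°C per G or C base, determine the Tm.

Base counts: T=10, C=5, G=3, A=6
So N_AT = 16 and N_GC = 8.
Tm = 2×16 + 4×8 = 64°C

64°C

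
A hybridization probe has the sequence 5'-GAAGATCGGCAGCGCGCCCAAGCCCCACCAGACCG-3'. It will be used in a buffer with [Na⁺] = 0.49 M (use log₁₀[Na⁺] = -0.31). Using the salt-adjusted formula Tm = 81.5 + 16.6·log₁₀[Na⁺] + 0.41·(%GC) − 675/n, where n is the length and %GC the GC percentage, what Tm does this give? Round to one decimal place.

86.4°C

Length n = 35. Base counts: A=9, T=1, C=15, G=10
G+C = 25, so %GC = 25/35 × 100 = 71.429%
Salt term: 16.6 × (-0.31) = -5.146
GC term: 0.41 × 71.429 = 29.286; length term: −675/35 = −19.286
Tm = 81.5 + (-5.146) + 29.286 − 19.286 = 86.354 → 86.4°C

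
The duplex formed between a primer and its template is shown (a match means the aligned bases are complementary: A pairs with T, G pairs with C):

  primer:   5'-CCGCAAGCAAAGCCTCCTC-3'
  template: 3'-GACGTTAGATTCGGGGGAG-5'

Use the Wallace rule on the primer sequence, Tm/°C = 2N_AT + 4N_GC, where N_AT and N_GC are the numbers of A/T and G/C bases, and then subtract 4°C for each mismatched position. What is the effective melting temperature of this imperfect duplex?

46°C

Primer base counts: A=5, T=2, G=3, C=9 → A+T=7, G+C=12
Perfect-match Tm = 2(7) + 4(12) = 14 + 48 = 62°C
Mismatches (positions where the bases are not complementary): 4 (at positions 2, 7, 9, 15)
Effective Tm = 62 − 4×4 = 62 − 16 = 46°C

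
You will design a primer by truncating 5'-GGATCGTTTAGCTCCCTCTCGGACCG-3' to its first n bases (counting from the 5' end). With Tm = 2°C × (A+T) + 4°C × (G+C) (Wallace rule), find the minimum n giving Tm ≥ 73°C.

n = 24

First 23 bases: GGATCGTTTAGCTCCCTCTCGGA → Tm = 72°C (< 73°C)
First 24 bases: GGATCGTTTAGCTCCCTCTCGGAC → Tm = 76°C (≥ 73°C)
Since every base adds ≥2°C, Tm only increases with n, so the threshold is first crossed at n = 24.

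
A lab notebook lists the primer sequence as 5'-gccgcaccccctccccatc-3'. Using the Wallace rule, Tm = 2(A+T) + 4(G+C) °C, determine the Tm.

68°C

Base counts: G=2, T=2, A=2, C=13
A+T = 4, G+C = 15
Tm = 2×4 + 4×15 = 68°C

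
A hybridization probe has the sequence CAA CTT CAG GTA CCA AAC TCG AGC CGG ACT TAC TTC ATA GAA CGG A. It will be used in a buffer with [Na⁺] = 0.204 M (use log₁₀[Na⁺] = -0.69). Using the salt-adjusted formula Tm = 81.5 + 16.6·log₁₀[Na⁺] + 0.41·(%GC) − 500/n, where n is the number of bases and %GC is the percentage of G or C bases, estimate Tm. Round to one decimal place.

Length n = 46. Base counts: G=9, T=9, C=13, A=15
G+C = 22, so %GC = 22/46 × 100 = 47.826%
Salt term: 16.6 × (-0.69) = -11.454
GC term: 0.41 × 47.826 = 19.609; length term: −500/46 = −10.87
Tm = 81.5 + (-11.454) + 19.609 − 10.87 = 78.785 → 78.8°C

78.8°C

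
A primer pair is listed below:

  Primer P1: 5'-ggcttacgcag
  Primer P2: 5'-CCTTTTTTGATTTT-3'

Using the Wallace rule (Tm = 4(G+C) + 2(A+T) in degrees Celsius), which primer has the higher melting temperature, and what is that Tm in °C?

Primer P1, 36°C

Primer P1: A+T=4, G+C=7 → Tm = 2(4)+4(7) = 36°C
Primer P2: A+T=11, G+C=3 → Tm = 2(11)+4(3) = 34°C
36°C vs 34°C → primer P1 is higher.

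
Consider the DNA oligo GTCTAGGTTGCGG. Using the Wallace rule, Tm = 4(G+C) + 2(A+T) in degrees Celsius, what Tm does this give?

Scanning the sequence gives G=6, C=2, A=1, T=4.
A+T = 5, G+C = 8
Tm = 4·8 + 2·5 = 32 + 10 = 42°C

42°C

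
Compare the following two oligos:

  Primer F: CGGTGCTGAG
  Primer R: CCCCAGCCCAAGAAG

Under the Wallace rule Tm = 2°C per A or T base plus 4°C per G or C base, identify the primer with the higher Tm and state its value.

Primer F: A+T=3, G+C=7 → Tm = 2(3)+4(7) = 34°C
Primer R: A+T=5, G+C=10 → Tm = 2(5)+4(10) = 50°C
34°C vs 50°C → primer R is higher.

Primer R, 50°C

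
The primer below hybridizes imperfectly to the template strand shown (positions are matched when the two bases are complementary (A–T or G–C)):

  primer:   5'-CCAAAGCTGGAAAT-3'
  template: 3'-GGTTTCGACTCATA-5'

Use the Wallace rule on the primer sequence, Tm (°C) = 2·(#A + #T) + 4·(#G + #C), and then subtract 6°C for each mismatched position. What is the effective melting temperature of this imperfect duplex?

22°C

Primer base counts: A=6, T=2, G=3, C=3 → A+T=8, G+C=6
Perfect-match Tm = 2(8) + 4(6) = 16 + 24 = 40°C
Mismatches (positions where the bases are not complementary): 3 (at positions 10, 11, 12)
Effective Tm = 40 − 3×6 = 40 − 18 = 22°C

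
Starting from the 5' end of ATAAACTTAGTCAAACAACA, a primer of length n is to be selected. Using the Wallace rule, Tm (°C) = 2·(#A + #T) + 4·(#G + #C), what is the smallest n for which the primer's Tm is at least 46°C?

n = 19

First 18 bases: ATAAACTTAGTCAAACAA → Tm = 44°C (< 46°C)
First 19 bases: ATAAACTTAGTCAAACAAC → Tm = 48°C (≥ 46°C)
Each additional base adds 2°C (A/T) or 4°C (G/C), so Tm is non-decreasing in n; n = 19 is the first length to reach 46°C.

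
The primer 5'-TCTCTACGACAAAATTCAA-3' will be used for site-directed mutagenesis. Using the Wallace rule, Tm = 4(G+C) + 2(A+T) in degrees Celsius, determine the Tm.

50°C

Base counts: A=8, T=5, C=5, G=1
So N_AT = 13 and N_GC = 6.
Tm = 4·6 + 2·13 = 24 + 26 = 50°C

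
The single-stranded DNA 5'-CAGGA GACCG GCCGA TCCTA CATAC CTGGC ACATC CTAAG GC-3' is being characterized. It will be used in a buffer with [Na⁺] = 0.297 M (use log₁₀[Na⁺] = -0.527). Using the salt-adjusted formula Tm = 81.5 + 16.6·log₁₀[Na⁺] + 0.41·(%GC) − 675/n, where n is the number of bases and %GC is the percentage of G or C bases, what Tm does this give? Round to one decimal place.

Length n = 42. Scanning the sequence gives A=11, G=10, T=6, C=15.
G+C = 25, so %GC = 25/42 × 100 = 59.524%
Salt term: 16.6 × (-0.527) = -8.748
GC term: 0.41 × 59.524 = 24.405; length term: −675/42 = −16.071
Tm = 81.5 + (-8.748) + 24.405 − 16.071 = 81.086 → 81.1°C

81.1°C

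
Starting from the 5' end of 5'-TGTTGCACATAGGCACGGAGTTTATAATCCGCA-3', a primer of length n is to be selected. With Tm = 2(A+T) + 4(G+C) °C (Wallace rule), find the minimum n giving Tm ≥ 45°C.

First 15 bases: TGTTGCACATAGGCA → Tm = 44°C (< 45°C)
First 16 bases: TGTTGCACATAGGCAC → Tm = 48°C (≥ 45°C)
Since every base adds ≥2°C, Tm only increases with n, so the threshold is first crossed at n = 16.

n = 16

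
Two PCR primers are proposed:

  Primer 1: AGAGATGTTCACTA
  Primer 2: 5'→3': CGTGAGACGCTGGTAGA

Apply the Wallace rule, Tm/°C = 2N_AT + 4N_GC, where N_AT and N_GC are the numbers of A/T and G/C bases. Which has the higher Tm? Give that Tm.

Primer 1: A+T=9, G+C=5 → Tm = 2(9)+4(5) = 38°C
Primer 2: A+T=7, G+C=10 → Tm = 2(7)+4(10) = 54°C
38°C vs 54°C → primer 2 is higher.

Primer 2, 54°C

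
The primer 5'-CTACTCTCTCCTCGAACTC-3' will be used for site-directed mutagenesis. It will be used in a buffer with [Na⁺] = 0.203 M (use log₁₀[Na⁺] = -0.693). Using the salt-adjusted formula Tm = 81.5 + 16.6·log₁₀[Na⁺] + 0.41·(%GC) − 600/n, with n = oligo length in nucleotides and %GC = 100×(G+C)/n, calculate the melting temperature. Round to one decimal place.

60.0°C

Length n = 19. Counting bases: A=3, G=1, T=6, C=9
G+C = 10, so %GC = 10/19 × 100 = 52.632%
Salt term: 16.6 × (-0.693) = -11.504
GC term: 0.41 × 52.632 = 21.579; length term: −600/19 = −31.579
Tm = 81.5 + (-11.504) + 21.579 − 31.579 = 59.996 → 60.0°C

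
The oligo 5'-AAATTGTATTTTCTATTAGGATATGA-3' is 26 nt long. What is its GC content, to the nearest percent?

19%

Scanning the sequence gives C=1, T=12, A=9, G=4.
G+C = 4 + 1 = 5 out of 26 bases
%GC = 5/26 × 100 = 19.23% ≈ 19%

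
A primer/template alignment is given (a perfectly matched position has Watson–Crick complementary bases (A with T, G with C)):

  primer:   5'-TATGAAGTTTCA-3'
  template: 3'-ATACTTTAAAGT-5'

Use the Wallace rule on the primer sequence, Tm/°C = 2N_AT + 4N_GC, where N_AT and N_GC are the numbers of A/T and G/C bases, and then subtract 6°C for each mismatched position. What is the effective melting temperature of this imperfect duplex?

Primer base counts: A=4, T=5, G=2, C=1 → A+T=9, G+C=3
Perfect-match Tm = 2(9) + 4(3) = 18 + 12 = 30°C
Mismatches (positions where the bases are not complementary): 1 (at position 7)
Effective Tm = 30 − 1×6 = 30 − 6 = 24°C

24°C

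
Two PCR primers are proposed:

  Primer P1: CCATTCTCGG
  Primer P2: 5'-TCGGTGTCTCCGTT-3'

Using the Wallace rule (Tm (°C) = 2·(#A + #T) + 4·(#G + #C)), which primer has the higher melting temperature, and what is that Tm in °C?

Primer P1: A+T=4, G+C=6 → Tm = 2(4)+4(6) = 32°C
Primer P2: A+T=6, G+C=8 → Tm = 2(6)+4(8) = 44°C
32°C vs 44°C → primer P2 is higher.

Primer P2, 44°C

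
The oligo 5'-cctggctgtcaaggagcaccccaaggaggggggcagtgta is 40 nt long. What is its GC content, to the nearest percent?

65%

Counting bases: C=10, A=9, G=16, T=5
G+C = 16 + 10 = 26 out of 40 bases
%GC = 26/40 × 100 = 65% ≈ 65%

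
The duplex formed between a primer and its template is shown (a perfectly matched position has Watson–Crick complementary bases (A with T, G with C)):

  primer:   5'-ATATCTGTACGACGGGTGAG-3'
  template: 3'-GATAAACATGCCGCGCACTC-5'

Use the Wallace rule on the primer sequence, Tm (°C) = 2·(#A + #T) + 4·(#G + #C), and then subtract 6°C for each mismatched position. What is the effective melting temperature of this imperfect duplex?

Primer base counts: A=5, T=5, G=7, C=3 → A+T=10, G+C=10
Perfect-match Tm = 2(10) + 4(10) = 20 + 40 = 60°C
Mismatches (positions where the bases are not complementary): 4 (at positions 1, 5, 12, 15)
Effective Tm = 60 − 4×6 = 60 − 24 = 36°C

36°C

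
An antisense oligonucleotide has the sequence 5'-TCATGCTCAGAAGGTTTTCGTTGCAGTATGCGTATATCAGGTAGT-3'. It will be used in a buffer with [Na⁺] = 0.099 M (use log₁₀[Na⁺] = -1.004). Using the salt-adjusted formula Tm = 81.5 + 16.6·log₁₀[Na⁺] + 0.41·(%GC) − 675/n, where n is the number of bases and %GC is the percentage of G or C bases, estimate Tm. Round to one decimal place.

Length n = 45. Scanning the sequence gives A=10, C=7, T=16, G=12.
G+C = 19, so %GC = 19/45 × 100 = 42.222%
Salt term: 16.6 × (-1.004) = -16.666
GC term: 0.41 × 42.222 = 17.311; length term: −675/45 = −15
Tm = 81.5 + (-16.666) + 17.311 − 15 = 67.145 → 67.1°C

67.1°C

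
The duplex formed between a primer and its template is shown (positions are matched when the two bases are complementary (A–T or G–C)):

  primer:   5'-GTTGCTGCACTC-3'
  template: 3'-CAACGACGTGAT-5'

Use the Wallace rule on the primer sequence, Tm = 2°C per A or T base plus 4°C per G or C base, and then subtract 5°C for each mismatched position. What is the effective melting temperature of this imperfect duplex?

33°C

Primer base counts: A=1, T=4, G=3, C=4 → A+T=5, G+C=7
Perfect-match Tm = 2(5) + 4(7) = 10 + 28 = 38°C
Mismatches (positions where the bases are not complementary): 1 (at position 12)
Effective Tm = 38 − 1×5 = 38 − 5 = 33°C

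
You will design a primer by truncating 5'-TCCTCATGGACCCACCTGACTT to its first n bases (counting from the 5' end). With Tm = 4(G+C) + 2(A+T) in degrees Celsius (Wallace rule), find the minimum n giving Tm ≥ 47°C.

First 14 bases: TCCTCATGGACCCA → Tm = 44°C (< 47°C)
First 15 bases: TCCTCATGGACCCAC → Tm = 48°C (≥ 47°C)
Since every base adds ≥2°C, Tm only increases with n, so the threshold is first crossed at n = 15.

n = 15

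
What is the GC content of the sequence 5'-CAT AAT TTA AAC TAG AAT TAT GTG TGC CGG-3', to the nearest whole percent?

33%

C=4, A=10, G=6, T=10
G+C = 6 + 4 = 10 out of 30 bases
%GC = 10/30 × 100 = 33.33% ≈ 33%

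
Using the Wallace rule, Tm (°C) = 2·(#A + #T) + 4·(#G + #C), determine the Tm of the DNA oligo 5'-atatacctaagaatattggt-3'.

50°C

C=2, A=8, G=3, T=7
So N_AT = 15 and N_GC = 5.
Tm = 2(15) + 4(5) = 30 + 20 = 50°C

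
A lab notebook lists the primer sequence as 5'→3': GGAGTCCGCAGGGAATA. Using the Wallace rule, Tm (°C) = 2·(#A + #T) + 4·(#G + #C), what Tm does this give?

54°C

C=3, A=5, G=7, T=2
A+T = 7, G+C = 10
Tm = 4·10 + 2·7 = 40 + 14 = 54°C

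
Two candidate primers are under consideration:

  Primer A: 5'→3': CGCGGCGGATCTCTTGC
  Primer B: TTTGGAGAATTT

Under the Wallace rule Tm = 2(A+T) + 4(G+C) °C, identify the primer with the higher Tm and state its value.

Primer A, 58°C

Primer A: A+T=5, G+C=12 → Tm = 2(5)+4(12) = 58°C
Primer B: A+T=9, G+C=3 → Tm = 2(9)+4(3) = 30°C
58°C vs 30°C → primer A is higher.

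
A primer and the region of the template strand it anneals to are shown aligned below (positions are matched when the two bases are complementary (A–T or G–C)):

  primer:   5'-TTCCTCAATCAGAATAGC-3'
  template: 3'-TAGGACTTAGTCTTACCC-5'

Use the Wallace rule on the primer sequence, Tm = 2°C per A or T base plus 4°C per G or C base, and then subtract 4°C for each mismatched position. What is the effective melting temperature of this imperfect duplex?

Primer base counts: A=6, T=5, G=2, C=5 → A+T=11, G+C=7
Perfect-match Tm = 2(11) + 4(7) = 22 + 28 = 50°C
Mismatches (positions where the bases are not complementary): 4 (at positions 1, 6, 16, 18)
Effective Tm = 50 − 4×4 = 50 − 16 = 34°C

34°C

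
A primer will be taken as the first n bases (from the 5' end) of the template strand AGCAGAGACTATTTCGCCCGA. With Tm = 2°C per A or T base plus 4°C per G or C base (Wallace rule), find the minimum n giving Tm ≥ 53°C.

n = 18

First 17 bases: AGCAGAGACTATTTCGC → Tm = 50°C (< 53°C)
First 18 bases: AGCAGAGACTATTTCGCC → Tm = 54°C (≥ 53°C)
Each additional base adds 2°C (A/T) or 4°C (G/C), so Tm is non-decreasing in n; n = 18 is the first length to reach 53°C.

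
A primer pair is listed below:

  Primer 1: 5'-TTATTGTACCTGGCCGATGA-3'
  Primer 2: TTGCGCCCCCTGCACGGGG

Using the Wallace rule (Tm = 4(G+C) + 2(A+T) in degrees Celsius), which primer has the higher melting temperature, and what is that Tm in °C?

Primer 1: A+T=11, G+C=9 → Tm = 2(11)+4(9) = 58°C
Primer 2: A+T=4, G+C=15 → Tm = 2(4)+4(15) = 68°C
58°C vs 68°C → primer 2 is higher.

Primer 2, 68°C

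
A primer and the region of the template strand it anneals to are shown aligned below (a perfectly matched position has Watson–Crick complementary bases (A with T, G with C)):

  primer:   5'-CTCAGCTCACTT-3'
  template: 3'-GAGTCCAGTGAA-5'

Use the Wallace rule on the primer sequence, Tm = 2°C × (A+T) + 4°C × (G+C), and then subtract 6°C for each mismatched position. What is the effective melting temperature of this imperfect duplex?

Primer base counts: A=2, T=4, G=1, C=5 → A+T=6, G+C=6
Perfect-match Tm = 2(6) + 4(6) = 12 + 24 = 36°C
Mismatches (positions where the bases are not complementary): 1 (at position 6)
Effective Tm = 36 − 1×6 = 36 − 6 = 30°C

30°C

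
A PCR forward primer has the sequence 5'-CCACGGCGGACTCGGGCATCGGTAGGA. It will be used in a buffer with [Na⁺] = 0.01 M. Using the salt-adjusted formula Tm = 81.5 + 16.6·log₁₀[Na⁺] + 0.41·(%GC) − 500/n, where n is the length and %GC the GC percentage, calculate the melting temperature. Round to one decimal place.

58.6°C

Length n = 27. Base counts: C=8, A=5, T=3, G=11
G+C = 19, so %GC = 19/27 × 100 = 70.37%
Salt term: 16.6 × (-2) = -33.2
GC term: 0.41 × 70.37 = 28.852; length term: −500/27 = −18.519
Tm = 81.5 + (-33.2) + 28.852 − 18.519 = 58.633 → 58.6°C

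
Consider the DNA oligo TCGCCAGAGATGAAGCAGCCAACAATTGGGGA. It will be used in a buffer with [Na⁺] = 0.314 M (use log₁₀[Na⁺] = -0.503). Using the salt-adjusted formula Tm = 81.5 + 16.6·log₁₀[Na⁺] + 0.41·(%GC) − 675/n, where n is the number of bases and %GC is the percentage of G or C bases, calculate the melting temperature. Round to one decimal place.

73.8°C

Length n = 32. C=7, G=10, A=11, T=4
G+C = 17, so %GC = 17/32 × 100 = 53.125%
Salt term: 16.6 × (-0.503) = -8.35
GC term: 0.41 × 53.125 = 21.781; length term: −675/32 = −21.094
Tm = 81.5 + (-8.35) + 21.781 − 21.094 = 73.837 → 73.8°C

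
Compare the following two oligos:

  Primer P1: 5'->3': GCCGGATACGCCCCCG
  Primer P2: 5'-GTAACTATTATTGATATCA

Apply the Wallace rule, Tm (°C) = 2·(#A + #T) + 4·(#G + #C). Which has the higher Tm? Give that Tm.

Primer P1, 58°C

Primer P1: A+T=3, G+C=13 → Tm = 2(3)+4(13) = 58°C
Primer P2: A+T=15, G+C=4 → Tm = 2(15)+4(4) = 46°C
58°C vs 46°C → primer P1 is higher.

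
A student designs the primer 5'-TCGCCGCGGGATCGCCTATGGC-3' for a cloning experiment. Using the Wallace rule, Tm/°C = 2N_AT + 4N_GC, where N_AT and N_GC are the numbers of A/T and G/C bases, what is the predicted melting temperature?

76°C

Base counts: G=8, C=8, T=4, A=2
A+T = 6, G+C = 16
Tm = 4·16 + 2·6 = 64 + 12 = 76°C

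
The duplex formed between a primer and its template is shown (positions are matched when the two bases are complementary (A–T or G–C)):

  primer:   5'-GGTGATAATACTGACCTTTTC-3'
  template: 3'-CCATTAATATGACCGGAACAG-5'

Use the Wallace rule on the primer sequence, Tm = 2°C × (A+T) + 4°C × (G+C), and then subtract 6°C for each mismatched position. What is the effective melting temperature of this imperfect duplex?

Primer base counts: A=5, T=8, G=4, C=4 → A+T=13, G+C=8
Perfect-match Tm = 2(13) + 4(8) = 26 + 32 = 58°C
Mismatches (positions where the bases are not complementary): 4 (at positions 4, 7, 14, 19)
Effective Tm = 58 − 4×6 = 58 − 24 = 34°C

34°C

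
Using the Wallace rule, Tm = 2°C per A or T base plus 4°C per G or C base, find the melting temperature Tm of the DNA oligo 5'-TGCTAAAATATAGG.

36°C

Scanning the sequence gives T=4, A=6, C=1, G=3.
So N_AT = 10 and N_GC = 4.
Tm = 4·4 + 2·10 = 16 + 20 = 36°C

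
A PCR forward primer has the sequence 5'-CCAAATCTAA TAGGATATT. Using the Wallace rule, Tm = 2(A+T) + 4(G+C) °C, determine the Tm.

48°C

Counting bases: C=3, T=6, A=8, G=2
So N_AT = 14 and N_GC = 5.
Tm = 4·5 + 2·14 = 20 + 28 = 48°C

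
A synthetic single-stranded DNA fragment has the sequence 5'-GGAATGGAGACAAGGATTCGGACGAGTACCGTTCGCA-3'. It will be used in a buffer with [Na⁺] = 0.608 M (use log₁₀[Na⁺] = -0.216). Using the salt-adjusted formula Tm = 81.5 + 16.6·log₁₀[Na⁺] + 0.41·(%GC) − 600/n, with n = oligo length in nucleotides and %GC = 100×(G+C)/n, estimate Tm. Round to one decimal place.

83.9°C

Length n = 37. Scanning the sequence gives C=7, A=11, T=6, G=13.
G+C = 20, so %GC = 20/37 × 100 = 54.054%
Salt term: 16.6 × (-0.216) = -3.586
GC term: 0.41 × 54.054 = 22.162; length term: −600/37 = −16.216
Tm = 81.5 + (-3.586) + 22.162 − 16.216 = 83.86 → 83.9°C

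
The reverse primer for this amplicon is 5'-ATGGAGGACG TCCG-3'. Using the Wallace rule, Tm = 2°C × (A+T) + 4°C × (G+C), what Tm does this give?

Counting bases: C=3, T=2, G=6, A=3
So N_AT = 5 and N_GC = 9.
Tm = 2×5 + 4×9 = 46°C

46°C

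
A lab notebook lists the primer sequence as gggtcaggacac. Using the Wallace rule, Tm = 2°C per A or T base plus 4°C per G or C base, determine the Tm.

Scanning the sequence gives A=3, T=1, C=3, G=5.
AT pairs contribute 4, GC pairs contribute 8.
Tm = 2×4 + 4×8 = 40°C

40°C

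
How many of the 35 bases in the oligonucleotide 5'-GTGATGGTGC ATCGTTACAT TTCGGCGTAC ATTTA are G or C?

15

Scanning the sequence gives C=6, G=9, T=13, A=7.
Total G or C: 9 + 6 = 15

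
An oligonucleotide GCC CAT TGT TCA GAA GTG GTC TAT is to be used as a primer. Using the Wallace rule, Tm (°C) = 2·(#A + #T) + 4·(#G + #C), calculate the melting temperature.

70°C

Scanning the sequence gives T=8, C=5, G=6, A=5.
So N_AT = 13 and N_GC = 11.
Tm = 2×13 + 4×11 = 70°C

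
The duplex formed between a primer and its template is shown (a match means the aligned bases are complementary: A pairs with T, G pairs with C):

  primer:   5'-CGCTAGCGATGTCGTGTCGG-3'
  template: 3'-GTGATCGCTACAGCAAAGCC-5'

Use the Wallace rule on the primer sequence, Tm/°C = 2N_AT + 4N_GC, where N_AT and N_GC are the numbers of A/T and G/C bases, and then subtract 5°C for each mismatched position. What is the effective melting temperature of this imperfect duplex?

56°C

Primer base counts: A=2, T=5, G=8, C=5 → A+T=7, G+C=13
Perfect-match Tm = 2(7) + 4(13) = 14 + 52 = 66°C
Mismatches (positions where the bases are not complementary): 2 (at positions 2, 16)
Effective Tm = 66 − 2×5 = 66 − 10 = 56°C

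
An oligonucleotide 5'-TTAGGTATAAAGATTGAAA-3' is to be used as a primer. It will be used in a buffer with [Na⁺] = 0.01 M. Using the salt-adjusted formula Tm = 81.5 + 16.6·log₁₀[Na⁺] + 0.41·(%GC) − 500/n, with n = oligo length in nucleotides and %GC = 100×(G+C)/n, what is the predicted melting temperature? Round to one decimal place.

Length n = 19. Scanning the sequence gives C=0, T=6, A=9, G=4.
G+C = 4, so %GC = 4/19 × 100 = 21.053%
Salt term: 16.6 × (-2) = -33.2
GC term: 0.41 × 21.053 = 8.632; length term: −500/19 = −26.316
Tm = 81.5 + (-33.2) + 8.632 − 26.316 = 30.616 → 30.6°C

30.6°C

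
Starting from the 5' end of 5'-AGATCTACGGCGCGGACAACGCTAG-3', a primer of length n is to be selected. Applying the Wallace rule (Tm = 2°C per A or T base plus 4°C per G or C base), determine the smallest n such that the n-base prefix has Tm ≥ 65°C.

First 20 bases: AGATCTACGGCGCGGACAAC → Tm = 64°C (< 65°C)
First 21 bases: AGATCTACGGCGCGGACAACG → Tm = 68°C (≥ 65°C)
Each additional base adds 2°C (A/T) or 4°C (G/C), so Tm is non-decreasing in n; n = 21 is the first length to reach 65°C.

n = 21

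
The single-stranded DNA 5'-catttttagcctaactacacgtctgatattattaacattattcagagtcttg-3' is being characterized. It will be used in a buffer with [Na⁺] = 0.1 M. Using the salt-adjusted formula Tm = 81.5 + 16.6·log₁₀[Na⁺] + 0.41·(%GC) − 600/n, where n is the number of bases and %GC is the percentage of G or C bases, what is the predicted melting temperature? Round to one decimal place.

Length n = 52. Base counts: C=10, G=6, T=21, A=15
G+C = 16, so %GC = 16/52 × 100 = 30.769%
Salt term: 16.6 × (-1) = -16.6
GC term: 0.41 × 30.769 = 12.615; length term: −600/52 = −11.538
Tm = 81.5 + (-16.6) + 12.615 − 11.538 = 65.977 → 66.0°C

66.0°C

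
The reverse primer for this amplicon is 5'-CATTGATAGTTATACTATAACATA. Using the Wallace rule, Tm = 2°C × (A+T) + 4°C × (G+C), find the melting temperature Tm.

Counting bases: T=9, C=3, G=2, A=10
AT pairs contribute 19, GC pairs contribute 5.
Tm = 2(19) + 4(5) = 38 + 20 = 58°C

58°C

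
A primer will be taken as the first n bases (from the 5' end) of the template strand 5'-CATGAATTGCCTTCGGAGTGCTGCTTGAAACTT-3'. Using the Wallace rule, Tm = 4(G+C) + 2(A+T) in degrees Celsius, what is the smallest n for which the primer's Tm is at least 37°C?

n = 14

First 13 bases: CATGAATTGCCTT → Tm = 36°C (< 37°C)
First 14 bases: CATGAATTGCCTTC → Tm = 40°C (≥ 37°C)
Each additional base adds 2°C (A/T) or 4°C (G/C), so Tm is non-decreasing in n; n = 14 is the first length to reach 37°C.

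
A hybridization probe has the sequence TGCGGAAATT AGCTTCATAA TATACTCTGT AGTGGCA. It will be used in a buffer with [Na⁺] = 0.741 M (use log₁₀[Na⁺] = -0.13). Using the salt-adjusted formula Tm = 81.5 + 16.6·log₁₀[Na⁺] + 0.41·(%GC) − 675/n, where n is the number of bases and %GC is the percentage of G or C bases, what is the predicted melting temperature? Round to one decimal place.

Length n = 37. Base counts: G=8, C=6, T=12, A=11
G+C = 14, so %GC = 14/37 × 100 = 37.838%
Salt term: 16.6 × (-0.13) = -2.158
GC term: 0.41 × 37.838 = 15.514; length term: −675/37 = −18.243
Tm = 81.5 + (-2.158) + 15.514 − 18.243 = 76.613 → 76.6°C

76.6°C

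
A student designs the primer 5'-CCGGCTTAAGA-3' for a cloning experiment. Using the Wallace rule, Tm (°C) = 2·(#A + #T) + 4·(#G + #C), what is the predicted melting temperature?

34°C

Counting bases: G=3, T=2, C=3, A=3
AT pairs contribute 5, GC pairs contribute 6.
Tm = 2×5 + 4×6 = 34°C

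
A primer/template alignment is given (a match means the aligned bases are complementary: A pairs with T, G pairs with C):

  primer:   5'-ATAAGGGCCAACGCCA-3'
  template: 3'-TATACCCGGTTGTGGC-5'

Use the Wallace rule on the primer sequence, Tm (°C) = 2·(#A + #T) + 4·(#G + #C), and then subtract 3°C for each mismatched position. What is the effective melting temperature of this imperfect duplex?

Primer base counts: A=6, T=1, G=4, C=5 → A+T=7, G+C=9
Perfect-match Tm = 2(7) + 4(9) = 14 + 36 = 50°C
Mismatches (positions where the bases are not complementary): 3 (at positions 4, 13, 16)
Effective Tm = 50 − 3×3 = 50 − 9 = 41°C

41°C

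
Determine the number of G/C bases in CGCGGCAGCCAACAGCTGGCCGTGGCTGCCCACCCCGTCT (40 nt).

G=12, A=5, T=5, C=18
G+C = 12 + 18 = 30

30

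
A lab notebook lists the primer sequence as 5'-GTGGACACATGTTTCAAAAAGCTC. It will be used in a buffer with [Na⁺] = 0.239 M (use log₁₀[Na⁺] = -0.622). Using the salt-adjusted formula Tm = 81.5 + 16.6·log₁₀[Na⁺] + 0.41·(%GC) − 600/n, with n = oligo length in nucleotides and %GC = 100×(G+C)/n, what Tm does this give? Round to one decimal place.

Length n = 24. Counting bases: C=5, A=8, G=5, T=6
G+C = 10, so %GC = 10/24 × 100 = 41.667%
Salt term: 16.6 × (-0.622) = -10.325
GC term: 0.41 × 41.667 = 17.083; length term: −600/24 = −25
Tm = 81.5 + (-10.325) + 17.083 − 25 = 63.258 → 63.3°C

63.3°C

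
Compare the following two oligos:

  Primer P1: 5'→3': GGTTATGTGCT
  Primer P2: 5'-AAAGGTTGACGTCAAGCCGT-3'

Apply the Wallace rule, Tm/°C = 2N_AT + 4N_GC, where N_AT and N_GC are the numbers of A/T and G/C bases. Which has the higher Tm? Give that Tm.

Primer P1: A+T=6, G+C=5 → Tm = 2(6)+4(5) = 32°C
Primer P2: A+T=10, G+C=10 → Tm = 2(10)+4(10) = 60°C
32°C vs 60°C → primer P2 is higher.

Primer P2, 60°C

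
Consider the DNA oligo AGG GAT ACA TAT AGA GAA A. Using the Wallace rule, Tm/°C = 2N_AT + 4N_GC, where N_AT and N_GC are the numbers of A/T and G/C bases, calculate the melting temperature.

50°C

Counting bases: G=5, A=10, C=1, T=3
So N_AT = 13 and N_GC = 6.
Tm = 2×13 + 4×6 = 50°C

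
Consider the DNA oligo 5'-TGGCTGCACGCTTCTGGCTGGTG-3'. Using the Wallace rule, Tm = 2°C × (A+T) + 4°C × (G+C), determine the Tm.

Scanning the sequence gives G=9, T=7, A=1, C=6.
AT pairs contribute 8, GC pairs contribute 15.
Tm = 2×8 + 4×15 = 76°C

76°C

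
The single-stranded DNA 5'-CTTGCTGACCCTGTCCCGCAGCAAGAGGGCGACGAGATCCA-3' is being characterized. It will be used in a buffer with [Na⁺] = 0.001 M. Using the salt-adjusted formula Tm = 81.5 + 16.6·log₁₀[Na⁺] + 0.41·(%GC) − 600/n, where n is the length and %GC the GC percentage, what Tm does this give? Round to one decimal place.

Length n = 41. A=9, C=14, T=6, G=12
G+C = 26, so %GC = 26/41 × 100 = 63.415%
Salt term: 16.6 × (-3) = -49.8
GC term: 0.41 × 63.415 = 26; length term: −600/41 = −14.634
Tm = 81.5 + (-49.8) + 26 − 14.634 = 43.066 → 43.1°C

43.1°C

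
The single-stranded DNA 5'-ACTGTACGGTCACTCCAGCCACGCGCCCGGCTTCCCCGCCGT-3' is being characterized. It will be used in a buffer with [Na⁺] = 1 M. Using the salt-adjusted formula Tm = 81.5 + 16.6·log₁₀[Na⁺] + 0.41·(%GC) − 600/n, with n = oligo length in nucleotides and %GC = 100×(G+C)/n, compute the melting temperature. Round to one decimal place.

Length n = 42. Scanning the sequence gives T=7, A=5, C=20, G=10.
G+C = 30, so %GC = 30/42 × 100 = 71.429%
Salt term: 16.6 × (0) = 0
GC term: 0.41 × 71.429 = 29.286; length term: −600/42 = −14.286
Tm = 81.5 + (0) + 29.286 − 14.286 = 96.5 → 96.5°C

96.5°C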